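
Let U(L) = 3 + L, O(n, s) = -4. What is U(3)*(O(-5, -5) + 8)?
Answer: 24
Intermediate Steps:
U(3)*(O(-5, -5) + 8) = (3 + 3)*(-4 + 8) = 6*4 = 24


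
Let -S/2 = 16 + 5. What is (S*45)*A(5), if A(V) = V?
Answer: -9450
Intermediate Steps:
S = -42 (S = -2*(16 + 5) = -2*21 = -42)
(S*45)*A(5) = -42*45*5 = -1890*5 = -9450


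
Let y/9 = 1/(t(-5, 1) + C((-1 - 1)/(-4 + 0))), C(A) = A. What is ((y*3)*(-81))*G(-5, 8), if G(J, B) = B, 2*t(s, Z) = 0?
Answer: -34992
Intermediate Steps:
t(s, Z) = 0 (t(s, Z) = (½)*0 = 0)
y = 18 (y = 9/(0 + (-1 - 1)/(-4 + 0)) = 9/(0 - 2/(-4)) = 9/(0 - 2*(-¼)) = 9/(0 + ½) = 9/(½) = 9*2 = 18)
((y*3)*(-81))*G(-5, 8) = ((18*3)*(-81))*8 = (54*(-81))*8 = -4374*8 = -34992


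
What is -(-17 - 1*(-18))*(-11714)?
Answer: 11714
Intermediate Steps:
-(-17 - 1*(-18))*(-11714) = -(-17 + 18)*(-11714) = -(-11714) = -1*(-11714) = 11714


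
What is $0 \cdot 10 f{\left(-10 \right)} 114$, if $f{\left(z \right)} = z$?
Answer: $0$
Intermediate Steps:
$0 \cdot 10 f{\left(-10 \right)} 114 = 0 \cdot 10 \left(-10\right) 114 = 0 \left(-10\right) 114 = 0 \cdot 114 = 0$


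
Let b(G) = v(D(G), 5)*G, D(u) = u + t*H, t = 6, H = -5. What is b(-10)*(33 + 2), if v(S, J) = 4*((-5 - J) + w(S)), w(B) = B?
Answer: 70000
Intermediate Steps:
D(u) = -30 + u (D(u) = u + 6*(-5) = u - 30 = -30 + u)
v(S, J) = -20 - 4*J + 4*S (v(S, J) = 4*((-5 - J) + S) = 4*(-5 + S - J) = -20 - 4*J + 4*S)
b(G) = G*(-160 + 4*G) (b(G) = (-20 - 4*5 + 4*(-30 + G))*G = (-20 - 20 + (-120 + 4*G))*G = (-160 + 4*G)*G = G*(-160 + 4*G))
b(-10)*(33 + 2) = (4*(-10)*(-40 - 10))*(33 + 2) = (4*(-10)*(-50))*35 = 2000*35 = 70000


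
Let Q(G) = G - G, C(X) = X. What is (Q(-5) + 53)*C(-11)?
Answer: -583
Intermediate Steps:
Q(G) = 0
(Q(-5) + 53)*C(-11) = (0 + 53)*(-11) = 53*(-11) = -583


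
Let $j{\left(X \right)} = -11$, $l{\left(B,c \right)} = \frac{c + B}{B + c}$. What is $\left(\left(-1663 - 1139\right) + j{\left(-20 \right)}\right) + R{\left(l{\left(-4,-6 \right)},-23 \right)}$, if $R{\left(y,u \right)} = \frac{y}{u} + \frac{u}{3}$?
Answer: $- \frac{194629}{69} \approx -2820.7$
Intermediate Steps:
$l{\left(B,c \right)} = 1$ ($l{\left(B,c \right)} = \frac{B + c}{B + c} = 1$)
$R{\left(y,u \right)} = \frac{u}{3} + \frac{y}{u}$ ($R{\left(y,u \right)} = \frac{y}{u} + u \frac{1}{3} = \frac{y}{u} + \frac{u}{3} = \frac{u}{3} + \frac{y}{u}$)
$\left(\left(-1663 - 1139\right) + j{\left(-20 \right)}\right) + R{\left(l{\left(-4,-6 \right)},-23 \right)} = \left(\left(-1663 - 1139\right) - 11\right) + \left(\frac{1}{3} \left(-23\right) + 1 \frac{1}{-23}\right) = \left(-2802 - 11\right) + \left(- \frac{23}{3} + 1 \left(- \frac{1}{23}\right)\right) = -2813 - \frac{532}{69} = - \frac{194629}{69}$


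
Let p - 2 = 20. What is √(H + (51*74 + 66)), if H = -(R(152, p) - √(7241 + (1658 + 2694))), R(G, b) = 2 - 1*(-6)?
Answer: √(3832 + √11593) ≈ 62.767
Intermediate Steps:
p = 22 (p = 2 + 20 = 22)
R(G, b) = 8 (R(G, b) = 2 + 6 = 8)
H = -8 + √11593 (H = -(8 - √(7241 + (1658 + 2694))) = -(8 - √(7241 + 4352)) = -(8 - √11593) = -8 + √11593 ≈ 99.671)
√(H + (51*74 + 66)) = √((-8 + √11593) + (51*74 + 66)) = √((-8 + √11593) + (3774 + 66)) = √((-8 + √11593) + 3840) = √(3832 + √11593)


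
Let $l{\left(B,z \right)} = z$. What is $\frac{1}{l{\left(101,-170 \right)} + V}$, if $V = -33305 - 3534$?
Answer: $- \frac{1}{37009} \approx -2.702 \cdot 10^{-5}$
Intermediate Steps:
$V = -36839$ ($V = -33305 - 3534 = -36839$)
$\frac{1}{l{\left(101,-170 \right)} + V} = \frac{1}{-170 - 36839} = \frac{1}{-37009} = - \frac{1}{37009}$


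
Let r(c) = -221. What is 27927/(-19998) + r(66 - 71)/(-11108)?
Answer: -16988531/12340988 ≈ -1.3766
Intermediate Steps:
27927/(-19998) + r(66 - 71)/(-11108) = 27927/(-19998) - 221/(-11108) = 27927*(-1/19998) - 221*(-1/11108) = -3103/2222 + 221/11108 = -16988531/12340988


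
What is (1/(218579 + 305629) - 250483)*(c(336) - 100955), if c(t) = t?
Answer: 13211797160434597/524208 ≈ 2.5203e+10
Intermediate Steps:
(1/(218579 + 305629) - 250483)*(c(336) - 100955) = (1/(218579 + 305629) - 250483)*(336 - 100955) = (1/524208 - 250483)*(-100619) = -131305192463/524208*(-100619) = 13211797160434597/524208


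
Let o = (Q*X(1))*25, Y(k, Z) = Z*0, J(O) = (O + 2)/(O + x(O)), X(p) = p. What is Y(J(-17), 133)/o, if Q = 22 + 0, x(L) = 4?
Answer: 0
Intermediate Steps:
J(O) = (2 + O)/(4 + O) (J(O) = (O + 2)/(O + 4) = (2 + O)/(4 + O))
Y(k, Z) = 0
Q = 22
o = 550 (o = (22*1)*25 = 22*25 = 550)
Y(J(-17), 133)/o = 0/550 = 0*(1/550) = 0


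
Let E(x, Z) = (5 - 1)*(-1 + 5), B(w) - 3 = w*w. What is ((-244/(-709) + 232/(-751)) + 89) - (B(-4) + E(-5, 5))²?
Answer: -604854668/532459 ≈ -1136.0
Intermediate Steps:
B(w) = 3 + w² (B(w) = 3 + w*w = 3 + w²)
E(x, Z) = 16 (E(x, Z) = 4*4 = 16)
((-244/(-709) + 232/(-751)) + 89) - (B(-4) + E(-5, 5))² = ((-244/(-709) + 232/(-751)) + 89) - ((3 + (-4)²) + 16)² = ((-244*(-1/709) + 232*(-1/751)) + 89) - ((3 + 16) + 16)² = ((244/709 - 232/751) + 89) - (19 + 16)² = (18756/532459 + 89) - 1*35² = 47407607/532459 - 1*1225 = 47407607/532459 - 1225 = -604854668/532459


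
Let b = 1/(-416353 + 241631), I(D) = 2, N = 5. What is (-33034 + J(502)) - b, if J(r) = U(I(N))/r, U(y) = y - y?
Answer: -5771766547/174722 ≈ -33034.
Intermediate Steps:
U(y) = 0
J(r) = 0 (J(r) = 0/r = 0)
b = -1/174722 (b = 1/(-174722) = -1/174722 ≈ -5.7234e-6)
(-33034 + J(502)) - b = (-33034 + 0) - 1*(-1/174722) = -33034 + 1/174722 = -5771766547/174722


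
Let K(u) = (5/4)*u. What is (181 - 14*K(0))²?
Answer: 32761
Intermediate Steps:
K(u) = 5*u/4 (K(u) = (5*(¼))*u = 5*u/4)
(181 - 14*K(0))² = (181 - 35*0/2)² = (181 - 14*0)² = (181 + 0)² = 181² = 32761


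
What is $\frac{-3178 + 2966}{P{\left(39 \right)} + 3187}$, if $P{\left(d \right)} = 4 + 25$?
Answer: $- \frac{53}{804} \approx -0.06592$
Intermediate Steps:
$P{\left(d \right)} = 29$
$\frac{-3178 + 2966}{P{\left(39 \right)} + 3187} = \frac{-3178 + 2966}{29 + 3187} = - \frac{212}{3216} = \left(-212\right) \frac{1}{3216} = - \frac{53}{804}$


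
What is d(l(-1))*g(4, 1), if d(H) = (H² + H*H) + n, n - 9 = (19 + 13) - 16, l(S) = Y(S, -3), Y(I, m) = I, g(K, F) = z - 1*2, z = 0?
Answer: -54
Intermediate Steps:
g(K, F) = -2 (g(K, F) = 0 - 1*2 = 0 - 2 = -2)
l(S) = S
n = 25 (n = 9 + ((19 + 13) - 16) = 9 + (32 - 16) = 9 + 16 = 25)
d(H) = 25 + 2*H² (d(H) = (H² + H*H) + 25 = (H² + H²) + 25 = 2*H² + 25 = 25 + 2*H²)
d(l(-1))*g(4, 1) = (25 + 2*(-1)²)*(-2) = (25 + 2*1)*(-2) = (25 + 2)*(-2) = 27*(-2) = -54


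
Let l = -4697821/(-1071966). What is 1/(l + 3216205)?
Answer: 1071966/3447667106851 ≈ 3.1092e-7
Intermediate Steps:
l = 4697821/1071966 (l = -4697821*(-1/1071966) = 4697821/1071966 ≈ 4.3824)
1/(l + 3216205) = 1/(4697821/1071966 + 3216205) = 1/(3447667106851/1071966) = 1071966/3447667106851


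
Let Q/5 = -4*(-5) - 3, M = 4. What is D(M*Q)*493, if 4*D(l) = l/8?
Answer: 41905/8 ≈ 5238.1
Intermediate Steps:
Q = 85 (Q = 5*(-4*(-5) - 3) = 5*(20 - 3) = 5*17 = 85)
D(l) = l/32 (D(l) = (l/8)/4 = l/32)
D(M*Q)*493 = ((4*85)/32)*493 = ((1/32)*340)*493 = (85/8)*493 = 41905/8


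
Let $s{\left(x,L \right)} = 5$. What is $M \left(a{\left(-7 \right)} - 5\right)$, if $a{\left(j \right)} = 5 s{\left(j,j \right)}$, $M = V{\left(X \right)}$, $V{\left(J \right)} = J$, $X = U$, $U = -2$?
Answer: $-40$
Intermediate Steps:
$X = -2$
$M = -2$
$a{\left(j \right)} = 25$ ($a{\left(j \right)} = 5 \cdot 5 = 25$)
$M \left(a{\left(-7 \right)} - 5\right) = - 2 \left(25 - 5\right) = \left(-2\right) 20 = -40$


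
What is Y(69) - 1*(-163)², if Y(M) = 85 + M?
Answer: -26415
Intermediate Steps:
Y(69) - 1*(-163)² = (85 + 69) - 1*(-163)² = 154 - 1*26569 = 154 - 26569 = -26415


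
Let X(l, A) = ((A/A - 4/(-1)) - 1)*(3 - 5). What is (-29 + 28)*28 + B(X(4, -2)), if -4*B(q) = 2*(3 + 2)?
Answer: -61/2 ≈ -30.500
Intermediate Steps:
X(l, A) = -8 (X(l, A) = ((1 - 4*(-1)) - 1)*(-2) = ((1 + 4) - 1)*(-2) = (5 - 1)*(-2) = 4*(-2) = -8)
B(q) = -5/2 (B(q) = -(3 + 2)/2 = -5/2)
(-29 + 28)*28 + B(X(4, -2)) = (-29 + 28)*28 - 5/2 = -1*28 - 5/2 = -28 - 5/2 = -61/2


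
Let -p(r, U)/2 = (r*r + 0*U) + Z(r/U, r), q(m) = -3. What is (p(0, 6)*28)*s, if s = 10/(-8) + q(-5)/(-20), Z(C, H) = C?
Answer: 0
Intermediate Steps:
s = -11/10 (s = 10/(-8) - 3/(-20) = 10*(-1/8) - 3*(-1/20) = -5/4 + 3/20 = -11/10 ≈ -1.1000)
p(r, U) = -2*r**2 - 2*r/U (p(r, U) = -2*((r*r + 0*U) + r/U) = -2*((r**2 + 0) + r/U) = -2*(r**2 + r/U) = -2*r**2 - 2*r/U)
(p(0, 6)*28)*s = ((2*0*(-1 - 1*6*0)/6)*28)*(-11/10) = ((2*0*(1/6)*(-1 + 0))*28)*(-11/10) = ((2*0*(1/6)*(-1))*28)*(-11/10) = (0*28)*(-11/10) = 0*(-11/10) = 0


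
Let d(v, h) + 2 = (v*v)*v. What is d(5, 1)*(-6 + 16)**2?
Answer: 12300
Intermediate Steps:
d(v, h) = -2 + v**3 (d(v, h) = -2 + (v*v)*v = -2 + v**2*v = -2 + v**3)
d(5, 1)*(-6 + 16)**2 = (-2 + 5**3)*(-6 + 16)**2 = (-2 + 125)*10**2 = 123*100 = 12300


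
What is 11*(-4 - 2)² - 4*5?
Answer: 376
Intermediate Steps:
11*(-4 - 2)² - 4*5 = 11*(-6)² - 20 = 11*36 - 20 = 396 - 20 = 376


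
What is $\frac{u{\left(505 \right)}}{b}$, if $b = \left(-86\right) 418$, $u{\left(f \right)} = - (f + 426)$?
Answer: $\frac{49}{1892} \approx 0.025899$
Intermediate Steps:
$u{\left(f \right)} = -426 - f$ ($u{\left(f \right)} = - (426 + f) = -426 - f$)
$b = -35948$
$\frac{u{\left(505 \right)}}{b} = \frac{-426 - 505}{-35948} = \left(-426 - 505\right) \left(- \frac{1}{35948}\right) = \left(-931\right) \left(- \frac{1}{35948}\right) = \frac{49}{1892}$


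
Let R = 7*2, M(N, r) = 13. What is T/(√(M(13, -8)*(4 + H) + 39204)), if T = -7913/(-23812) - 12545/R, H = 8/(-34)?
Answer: -149305379*√113441/11122823320 ≈ -4.5211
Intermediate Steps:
H = -4/17 (H = 8*(-1/34) = -4/17 ≈ -0.23529)
R = 14
T = -149305379/166684 (T = -7913/(-23812) - 12545/14 = -7913*(-1/23812) - 12545*1/14 = 7913/23812 - 12545/14 = -149305379/166684 ≈ -895.74)
T/(√(M(13, -8)*(4 + H) + 39204)) = -149305379/(166684*√(13*(4 - 4/17) + 39204)) = -149305379/(166684*√(13*(64/17) + 39204)) = -149305379/(166684*√(832/17 + 39204)) = -149305379*√113441/66730/166684 = -149305379*√113441/11122823320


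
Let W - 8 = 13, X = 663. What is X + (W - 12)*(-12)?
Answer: 555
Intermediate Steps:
W = 21 (W = 8 + 13 = 21)
X + (W - 12)*(-12) = 663 + (21 - 12)*(-12) = 663 + 9*(-12) = 663 - 108 = 555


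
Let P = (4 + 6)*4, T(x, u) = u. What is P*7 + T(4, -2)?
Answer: 278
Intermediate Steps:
P = 40 (P = 10*4 = 40)
P*7 + T(4, -2) = 40*7 - 2 = 280 - 2 = 278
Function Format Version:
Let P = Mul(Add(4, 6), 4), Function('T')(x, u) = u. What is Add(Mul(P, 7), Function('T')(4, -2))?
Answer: 278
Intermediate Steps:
P = 40 (P = Mul(10, 4) = 40)
Add(Mul(P, 7), Function('T')(4, -2)) = Add(Mul(40, 7), -2) = Add(280, -2) = 278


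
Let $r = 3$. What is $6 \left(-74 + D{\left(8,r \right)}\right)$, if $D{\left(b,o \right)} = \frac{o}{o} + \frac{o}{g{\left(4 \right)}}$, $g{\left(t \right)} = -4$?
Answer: $- \frac{885}{2} \approx -442.5$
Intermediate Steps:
$D{\left(b,o \right)} = 1 - \frac{o}{4}$ ($D{\left(b,o \right)} = \frac{o}{o} + \frac{o}{-4} = 1 + o \left(- \frac{1}{4}\right) = 1 - \frac{o}{4}$)
$6 \left(-74 + D{\left(8,r \right)}\right) = 6 \left(-74 + \left(1 - \frac{3}{4}\right)\right) = 6 \left(-74 + \frac{1}{4}\right) = 6 \left(- \frac{295}{4}\right) = - \frac{885}{2}$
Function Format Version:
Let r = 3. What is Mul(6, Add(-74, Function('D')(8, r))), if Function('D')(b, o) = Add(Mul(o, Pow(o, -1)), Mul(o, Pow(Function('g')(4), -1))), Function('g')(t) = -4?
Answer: Rational(-885, 2) ≈ -442.50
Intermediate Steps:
Function('D')(b, o) = Add(1, Mul(Rational(-1, 4), o)) (Function('D')(b, o) = Add(Mul(o, Pow(o, -1)), Mul(o, Pow(-4, -1))) = Add(1, Mul(o, Rational(-1, 4))) = Add(1, Mul(Rational(-1, 4), o)))
Mul(6, Add(-74, Function('D')(8, r))) = Mul(6, Add(-74, Add(1, Mul(Rational(-1, 4), 3)))) = Mul(6, Add(-74, Add(1, Rational(-3, 4)))) = Mul(6, Add(-74, Rational(1, 4))) = Mul(6, Rational(-295, 4)) = Rational(-885, 2)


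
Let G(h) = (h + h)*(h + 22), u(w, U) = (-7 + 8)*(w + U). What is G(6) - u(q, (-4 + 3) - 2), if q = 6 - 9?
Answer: 342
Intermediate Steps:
q = -3
u(w, U) = U + w (u(w, U) = 1*(U + w) = U + w)
G(h) = 2*h*(22 + h) (G(h) = (2*h)*(22 + h) = 2*h*(22 + h))
G(6) - u(q, (-4 + 3) - 2) = 2*6*(22 + 6) - (((-4 + 3) - 2) - 3) = 2*6*28 - ((-1 - 2) - 3) = 336 - (-3 - 3) = 336 - 1*(-6) = 336 + 6 = 342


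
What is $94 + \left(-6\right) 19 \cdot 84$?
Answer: $-9482$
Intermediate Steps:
$94 + \left(-6\right) 19 \cdot 84 = 94 - 9576 = -9482$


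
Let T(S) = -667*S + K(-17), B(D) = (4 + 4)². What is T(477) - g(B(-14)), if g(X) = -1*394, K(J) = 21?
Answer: -317744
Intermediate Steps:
B(D) = 64 (B(D) = 8² = 64)
g(X) = -394
T(S) = 21 - 667*S (T(S) = -667*S + 21 = 21 - 667*S)
T(477) - g(B(-14)) = (21 - 667*477) - 1*(-394) = (21 - 318159) + 394 = -318138 + 394 = -317744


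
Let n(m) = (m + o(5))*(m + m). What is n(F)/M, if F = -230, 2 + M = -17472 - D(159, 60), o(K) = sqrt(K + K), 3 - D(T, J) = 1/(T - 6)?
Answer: -35190/5813 + 153*sqrt(10)/5813 ≈ -5.9704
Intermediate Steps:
D(T, J) = 3 - 1/(-6 + T) (D(T, J) = 3 - 1/(T - 6) = 3 - 1/(-6 + T))
o(K) = sqrt(2)*sqrt(K) (o(K) = sqrt(2*K) = sqrt(2)*sqrt(K))
M = -2673980/153 (M = -2 + (-17472 - (-19 + 3*159)/(-6 + 159)) = -2 + (-17472 - (-19 + 477)/153) = -2 + (-17472 - 458/153) = -2 - 2673674/153 = -2673980/153 ≈ -17477.)
n(m) = 2*m*(m + sqrt(10)) (n(m) = (m + sqrt(2)*sqrt(5))*(m + m) = (m + sqrt(10))*(2*m) = 2*m*(m + sqrt(10)))
n(F)/M = (2*(-230)*(-230 + sqrt(10)))/(-2673980/153) = (105800 - 460*sqrt(10))*(-153/2673980) = -35190/5813 + 153*sqrt(10)/5813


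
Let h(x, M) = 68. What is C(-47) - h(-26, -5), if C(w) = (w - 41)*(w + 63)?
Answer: -1476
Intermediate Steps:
C(w) = (-41 + w)*(63 + w)
C(-47) - h(-26, -5) = (-2583 + (-47)**2 + 22*(-47)) - 1*68 = (-2583 + 2209 - 1034) - 68 = -1408 - 68 = -1476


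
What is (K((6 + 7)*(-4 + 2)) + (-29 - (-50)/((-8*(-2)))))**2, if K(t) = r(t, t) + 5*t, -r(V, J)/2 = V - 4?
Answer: 588289/64 ≈ 9192.0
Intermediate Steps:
r(V, J) = 8 - 2*V (r(V, J) = -2*(V - 4) = -2*(-4 + V) = 8 - 2*V)
K(t) = 8 + 3*t (K(t) = (8 - 2*t) + 5*t = 8 + 3*t)
(K((6 + 7)*(-4 + 2)) + (-29 - (-50)/((-8*(-2)))))**2 = ((8 + 3*((6 + 7)*(-4 + 2))) + (-29 - (-50)/((-8*(-2)))))**2 = ((8 + 3*(13*(-2))) + (-29 - (-50)/16))**2 = ((8 + 3*(-26)) + (-29 - (-50)/16))**2 = ((8 - 78) + (-29 - 1*(-25/8)))**2 = (-70 + (-29 + 25/8))**2 = (-70 - 207/8)**2 = (-767/8)**2 = 588289/64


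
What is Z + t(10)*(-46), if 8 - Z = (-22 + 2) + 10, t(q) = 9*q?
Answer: -4122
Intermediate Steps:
Z = 18 (Z = 8 - ((-22 + 2) + 10) = 8 - (-20 + 10) = 8 - 1*(-10) = 8 + 10 = 18)
Z + t(10)*(-46) = 18 + (9*10)*(-46) = 18 + 90*(-46) = 18 - 4140 = -4122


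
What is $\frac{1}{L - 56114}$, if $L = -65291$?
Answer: $- \frac{1}{121405} \approx -8.2369 \cdot 10^{-6}$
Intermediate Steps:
$\frac{1}{L - 56114} = \frac{1}{-65291 - 56114} = \frac{1}{-121405} = - \frac{1}{121405}$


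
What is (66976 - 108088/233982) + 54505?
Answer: 14212129627/116991 ≈ 1.2148e+5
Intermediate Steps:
(66976 - 108088/233982) + 54505 = (66976 - 108088*1/233982) + 54505 = (66976 - 54044/116991) + 54505 = 7835535172/116991 + 54505 = 14212129627/116991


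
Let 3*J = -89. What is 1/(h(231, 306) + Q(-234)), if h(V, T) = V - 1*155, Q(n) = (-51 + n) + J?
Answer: -3/716 ≈ -0.0041899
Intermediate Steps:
J = -89/3 (J = (1/3)*(-89) = -89/3 ≈ -29.667)
Q(n) = -242/3 + n (Q(n) = (-51 + n) - 89/3 = -242/3 + n)
h(V, T) = -155 + V (h(V, T) = V - 155 = -155 + V)
1/(h(231, 306) + Q(-234)) = 1/((-155 + 231) + (-242/3 - 234)) = 1/(76 - 944/3) = 1/(-716/3) = -3/716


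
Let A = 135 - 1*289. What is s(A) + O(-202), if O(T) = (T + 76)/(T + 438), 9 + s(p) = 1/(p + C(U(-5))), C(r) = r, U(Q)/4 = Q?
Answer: -48967/5133 ≈ -9.5396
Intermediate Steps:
A = -154 (A = 135 - 289 = -154)
U(Q) = 4*Q
s(p) = -9 + 1/(-20 + p) (s(p) = -9 + 1/(p + 4*(-5)) = -9 + 1/(p - 20) = -9 + 1/(-20 + p))
O(T) = (76 + T)/(438 + T)
s(A) + O(-202) = (181 - 9*(-154))/(-20 - 154) + (76 - 202)/(438 - 202) = (181 + 1386)/(-174) - 126/236 = -1/174*1567 + (1/236)*(-126) = -1567/174 - 63/118 = -48967/5133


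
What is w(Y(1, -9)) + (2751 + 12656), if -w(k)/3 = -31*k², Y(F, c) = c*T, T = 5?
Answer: 203732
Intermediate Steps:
Y(F, c) = 5*c (Y(F, c) = c*5 = 5*c)
w(k) = 93*k² (w(k) = -(-93)*k² = 93*k²)
w(Y(1, -9)) + (2751 + 12656) = 93*(5*(-9))² + (2751 + 12656) = 93*(-45)² + 15407 = 93*2025 + 15407 = 188325 + 15407 = 203732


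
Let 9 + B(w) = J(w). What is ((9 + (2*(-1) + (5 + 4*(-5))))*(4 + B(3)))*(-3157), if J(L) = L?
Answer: -50512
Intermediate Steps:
B(w) = -9 + w
((9 + (2*(-1) + (5 + 4*(-5))))*(4 + B(3)))*(-3157) = ((9 + (2*(-1) + (5 + 4*(-5))))*(4 + (-9 + 3)))*(-3157) = ((9 + (-2 + (5 - 20)))*(4 - 6))*(-3157) = ((9 + (-2 - 15))*(-2))*(-3157) = ((9 - 17)*(-2))*(-3157) = -8*(-2)*(-3157) = 16*(-3157) = -50512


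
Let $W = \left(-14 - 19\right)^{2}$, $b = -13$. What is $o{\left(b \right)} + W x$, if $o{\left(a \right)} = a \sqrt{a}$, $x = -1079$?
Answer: $-1175031 - 13 i \sqrt{13} \approx -1.175 \cdot 10^{6} - 46.872 i$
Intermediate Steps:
$o{\left(a \right)} = a^{\frac{3}{2}}$
$W = 1089$ ($W = \left(-33\right)^{2} = 1089$)
$o{\left(b \right)} + W x = \left(-13\right)^{\frac{3}{2}} + 1089 \left(-1079\right) = - 13 i \sqrt{13} - 1175031 = -1175031 - 13 i \sqrt{13}$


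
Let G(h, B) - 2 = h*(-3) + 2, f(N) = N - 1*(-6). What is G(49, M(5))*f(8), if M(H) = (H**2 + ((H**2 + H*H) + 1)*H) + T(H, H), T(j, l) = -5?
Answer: -2002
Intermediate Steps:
f(N) = 6 + N (f(N) = N + 6 = 6 + N)
M(H) = -5 + H**2 + H*(1 + 2*H**2) (M(H) = (H**2 + ((H**2 + H*H) + 1)*H) - 5 = (H**2 + ((H**2 + H**2) + 1)*H) - 5 = (H**2 + (2*H**2 + 1)*H) - 5 = (H**2 + (1 + 2*H**2)*H) - 5 = (H**2 + H*(1 + 2*H**2)) - 5 = -5 + H**2 + H*(1 + 2*H**2))
G(h, B) = 4 - 3*h (G(h, B) = 2 + (h*(-3) + 2) = 2 + (-3*h + 2) = 2 + (2 - 3*h) = 4 - 3*h)
G(49, M(5))*f(8) = (4 - 3*49)*(6 + 8) = (4 - 147)*14 = -143*14 = -2002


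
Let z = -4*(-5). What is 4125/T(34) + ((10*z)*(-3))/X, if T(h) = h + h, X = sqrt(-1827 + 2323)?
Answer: 4125/68 - 150*sqrt(31)/31 ≈ 33.721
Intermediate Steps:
X = 4*sqrt(31) (X = sqrt(496) = 4*sqrt(31) ≈ 22.271)
z = 20
T(h) = 2*h
4125/T(34) + ((10*z)*(-3))/X = 4125/((2*34)) + ((10*20)*(-3))/((4*sqrt(31))) = 4125/68 + (200*(-3))*(sqrt(31)/124) = 4125*(1/68) - 150*sqrt(31)/31 = 4125/68 - 150*sqrt(31)/31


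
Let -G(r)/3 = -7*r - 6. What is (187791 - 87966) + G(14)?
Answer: 100137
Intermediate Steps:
G(r) = 18 + 21*r (G(r) = -3*(-7*r - 6) = -3*(-6 - 7*r) = 18 + 21*r)
(187791 - 87966) + G(14) = (187791 - 87966) + (18 + 21*14) = 99825 + (18 + 294) = 99825 + 312 = 100137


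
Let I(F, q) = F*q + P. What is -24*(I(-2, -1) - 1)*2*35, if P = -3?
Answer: 3360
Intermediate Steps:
I(F, q) = -3 + F*q (I(F, q) = F*q - 3 = -3 + F*q)
-24*(I(-2, -1) - 1)*2*35 = -24*((-3 - 2*(-1)) - 1)*2*35 = -24*((-3 + 2) - 1)*2*35 = -24*(-1 - 1)*2*35 = -(-48)*2*35 = -24*(-4)*35 = 96*35 = 3360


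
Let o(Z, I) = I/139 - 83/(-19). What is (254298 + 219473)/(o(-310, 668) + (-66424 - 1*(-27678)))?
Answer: -1251229211/102303957 ≈ -12.230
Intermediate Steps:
o(Z, I) = 83/19 + I/139 (o(Z, I) = I*(1/139) - 83*(-1/19) = I/139 + 83/19 = 83/19 + I/139)
(254298 + 219473)/(o(-310, 668) + (-66424 - 1*(-27678))) = (254298 + 219473)/((83/19 + (1/139)*668) + (-66424 - 1*(-27678))) = 473771/((83/19 + 668/139) + (-66424 + 27678)) = 473771/(24229/2641 - 38746) = 473771/(-102303957/2641) = 473771*(-2641/102303957) = -1251229211/102303957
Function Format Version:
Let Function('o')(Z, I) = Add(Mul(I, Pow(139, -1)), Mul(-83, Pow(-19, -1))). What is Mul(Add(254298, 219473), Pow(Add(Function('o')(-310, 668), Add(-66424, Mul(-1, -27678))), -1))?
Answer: Rational(-1251229211, 102303957) ≈ -12.230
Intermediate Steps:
Function('o')(Z, I) = Add(Rational(83, 19), Mul(Rational(1, 139), I)) (Function('o')(Z, I) = Add(Mul(I, Rational(1, 139)), Mul(-83, Rational(-1, 19))) = Add(Mul(Rational(1, 139), I), Rational(83, 19)) = Add(Rational(83, 19), Mul(Rational(1, 139), I)))
Mul(Add(254298, 219473), Pow(Add(Function('o')(-310, 668), Add(-66424, Mul(-1, -27678))), -1)) = Mul(Add(254298, 219473), Pow(Add(Add(Rational(83, 19), Mul(Rational(1, 139), 668)), Add(-66424, Mul(-1, -27678))), -1)) = Mul(473771, Pow(Add(Add(Rational(83, 19), Rational(668, 139)), Add(-66424, 27678)), -1)) = Mul(473771, Pow(Add(Rational(24229, 2641), -38746), -1)) = Mul(473771, Pow(Rational(-102303957, 2641), -1)) = Mul(473771, Rational(-2641, 102303957)) = Rational(-1251229211, 102303957)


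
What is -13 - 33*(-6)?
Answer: 185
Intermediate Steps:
-13 - 33*(-6) = -13 + 198 = 185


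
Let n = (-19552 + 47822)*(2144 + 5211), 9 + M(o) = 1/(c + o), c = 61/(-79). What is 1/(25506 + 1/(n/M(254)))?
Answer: 2079778314625/53046825692735267 ≈ 3.9206e-5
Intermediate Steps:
c = -61/79 (c = 61*(-1/79) = -61/79 ≈ -0.77215)
M(o) = -9 + 1/(-61/79 + o)
n = 207925850 (n = 28270*7355 = 207925850)
1/(25506 + 1/(n/M(254))) = 1/(25506 + 1/(207925850/(((628 - 711*254)/(-61 + 79*254))))) = 1/(25506 + 1/(207925850/(((628 - 180594)/(-61 + 20066))))) = 1/(25506 + 1/(207925850/((-179966/20005)))) = 1/(25506 + 1/(207925850/(((1/20005)*(-179966))))) = 1/(25506 + 1/(207925850/(-179966/20005))) = 1/(25506 + 1/(207925850*(-20005/179966))) = 1/(25506 + 1/(-2079778314625/89983)) = 1/(25506 - 89983/2079778314625) = 1/(53046825692735267/2079778314625) = 2079778314625/53046825692735267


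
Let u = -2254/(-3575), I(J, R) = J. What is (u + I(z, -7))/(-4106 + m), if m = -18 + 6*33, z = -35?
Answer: 122871/14035450 ≈ 0.0087543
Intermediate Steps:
u = 2254/3575 (u = -2254*(-1/3575) = 2254/3575 ≈ 0.63049)
m = 180 (m = -18 + 198 = 180)
(u + I(z, -7))/(-4106 + m) = (2254/3575 - 35)/(-4106 + 180) = -122871/3575/(-3926) = -122871/3575*(-1/3926) = 122871/14035450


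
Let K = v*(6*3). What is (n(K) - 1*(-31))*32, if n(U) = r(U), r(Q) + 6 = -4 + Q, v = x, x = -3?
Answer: -1056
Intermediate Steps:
v = -3
K = -54 (K = -18*3 = -3*18 = -54)
r(Q) = -10 + Q (r(Q) = -6 + (-4 + Q) = -10 + Q)
n(U) = -10 + U
(n(K) - 1*(-31))*32 = ((-10 - 54) - 1*(-31))*32 = (-64 + 31)*32 = -33*32 = -1056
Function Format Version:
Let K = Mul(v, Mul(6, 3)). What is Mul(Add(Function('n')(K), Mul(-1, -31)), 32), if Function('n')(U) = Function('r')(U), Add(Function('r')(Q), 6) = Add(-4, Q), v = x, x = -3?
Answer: -1056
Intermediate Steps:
v = -3
K = -54 (K = Mul(-3, Mul(6, 3)) = Mul(-3, 18) = -54)
Function('r')(Q) = Add(-10, Q) (Function('r')(Q) = Add(-6, Add(-4, Q)) = Add(-10, Q))
Function('n')(U) = Add(-10, U)
Mul(Add(Function('n')(K), Mul(-1, -31)), 32) = Mul(Add(Add(-10, -54), Mul(-1, -31)), 32) = Mul(Add(-64, 31), 32) = Mul(-33, 32) = -1056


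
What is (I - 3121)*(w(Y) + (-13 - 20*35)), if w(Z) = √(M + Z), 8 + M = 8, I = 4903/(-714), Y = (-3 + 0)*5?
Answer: 1592340761/714 - 2233297*I*√15/714 ≈ 2.2302e+6 - 12114.0*I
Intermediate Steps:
Y = -15 (Y = -3*5 = -15)
I = -4903/714 (I = 4903*(-1/714) = -4903/714 ≈ -6.8669)
M = 0 (M = -8 + 8 = 0)
w(Z) = √Z (w(Z) = √(0 + Z) = √Z)
(I - 3121)*(w(Y) + (-13 - 20*35)) = (-4903/714 - 3121)*(√(-15) + (-13 - 20*35)) = -2233297*(I*√15 + (-13 - 700))/714 = -2233297*(I*√15 - 713)/714 = -2233297*(-713 + I*√15)/714 = 1592340761/714 - 2233297*I*√15/714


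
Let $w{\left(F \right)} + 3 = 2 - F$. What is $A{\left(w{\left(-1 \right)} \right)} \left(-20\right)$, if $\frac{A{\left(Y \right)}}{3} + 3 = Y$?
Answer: $180$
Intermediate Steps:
$w{\left(F \right)} = -1 - F$ ($w{\left(F \right)} = -3 - \left(-2 + F\right) = -1 - F$)
$A{\left(Y \right)} = -9 + 3 Y$
$A{\left(w{\left(-1 \right)} \right)} \left(-20\right) = \left(-9 + 3 \left(-1 - -1\right)\right) \left(-20\right) = \left(-9 + 3 \left(-1 + 1\right)\right) \left(-20\right) = \left(-9 + 3 \cdot 0\right) \left(-20\right) = \left(-9 + 0\right) \left(-20\right) = \left(-9\right) \left(-20\right) = 180$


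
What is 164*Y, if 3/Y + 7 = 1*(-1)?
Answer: -123/2 ≈ -61.500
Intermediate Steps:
Y = -3/8 (Y = 3/(-7 + 1*(-1)) = 3/(-7 - 1) = 3/(-8) = 3*(-⅛) = -3/8 ≈ -0.37500)
164*Y = 164*(-3/8) = -123/2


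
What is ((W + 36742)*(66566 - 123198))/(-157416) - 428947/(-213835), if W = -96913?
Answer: -30358228900632/1402543765 ≈ -21645.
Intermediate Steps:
((W + 36742)*(66566 - 123198))/(-157416) - 428947/(-213835) = ((-96913 + 36742)*(66566 - 123198))/(-157416) - 428947/(-213835) = -60171*(-56632)*(-1/157416) - 428947*(-1/213835) = 3407604072*(-1/157416) + 428947/213835 = -141983503/6559 + 428947/213835 = -30358228900632/1402543765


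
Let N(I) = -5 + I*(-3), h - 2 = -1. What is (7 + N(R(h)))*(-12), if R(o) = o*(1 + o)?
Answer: 48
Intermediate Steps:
h = 1 (h = 2 - 1 = 1)
N(I) = -5 - 3*I
(7 + N(R(h)))*(-12) = (7 + (-5 - 3*(1 + 1)))*(-12) = (7 + (-5 - 3*2))*(-12) = (7 + (-5 - 6))*(-12) = (7 - 11)*(-12) = -4*(-12) = 48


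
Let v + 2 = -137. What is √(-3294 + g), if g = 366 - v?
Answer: I*√2789 ≈ 52.811*I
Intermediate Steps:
v = -139 (v = -2 - 137 = -139)
g = 505 (g = 366 - 1*(-139) = 366 + 139 = 505)
√(-3294 + g) = √(-3294 + 505) = √(-2789) = I*√2789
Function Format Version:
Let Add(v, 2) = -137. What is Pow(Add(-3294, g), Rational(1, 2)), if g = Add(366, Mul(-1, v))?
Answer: Mul(I, Pow(2789, Rational(1, 2))) ≈ Mul(52.811, I)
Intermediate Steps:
v = -139 (v = Add(-2, -137) = -139)
g = 505 (g = Add(366, Mul(-1, -139)) = Add(366, 139) = 505)
Pow(Add(-3294, g), Rational(1, 2)) = Pow(Add(-3294, 505), Rational(1, 2)) = Pow(-2789, Rational(1, 2)) = Mul(I, Pow(2789, Rational(1, 2)))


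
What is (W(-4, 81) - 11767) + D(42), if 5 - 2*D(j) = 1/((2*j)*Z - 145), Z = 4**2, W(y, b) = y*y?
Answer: -14086452/1199 ≈ -11749.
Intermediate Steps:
W(y, b) = y**2
Z = 16
D(j) = 5/2 - 1/(2*(-145 + 32*j)) (D(j) = 5/2 - 1/(2*((2*j)*16 - 145)) = 5/2 - 1/(2*(32*j - 145)) = 5/2 - 1/(2*(-145 + 32*j)))
(W(-4, 81) - 11767) + D(42) = ((-4)**2 - 11767) + (-363 + 80*42)/(-145 + 32*42) = (16 - 11767) + (-363 + 3360)/(-145 + 1344) = -11751 + 2997/1199 = -14086452/1199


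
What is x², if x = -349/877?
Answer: 121801/769129 ≈ 0.15836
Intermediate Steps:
x = -349/877 (x = -349*1/877 = -349/877 ≈ -0.39795)
x² = (-349/877)² = 121801/769129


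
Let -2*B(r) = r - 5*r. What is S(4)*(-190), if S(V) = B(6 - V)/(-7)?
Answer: 760/7 ≈ 108.57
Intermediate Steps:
B(r) = 2*r (B(r) = -(r - 5*r)/2 = -(-2)*r = 2*r)
S(V) = -12/7 + 2*V/7 (S(V) = (2*(6 - V))/(-7) = (12 - 2*V)*(-⅐) = -12/7 + 2*V/7)
S(4)*(-190) = (-12/7 + (2/7)*4)*(-190) = (-12/7 + 8/7)*(-190) = -4/7*(-190) = 760/7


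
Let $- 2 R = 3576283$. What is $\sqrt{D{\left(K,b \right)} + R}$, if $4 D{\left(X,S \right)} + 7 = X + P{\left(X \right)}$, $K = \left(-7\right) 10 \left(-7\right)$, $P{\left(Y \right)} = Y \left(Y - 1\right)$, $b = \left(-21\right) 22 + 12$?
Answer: $\frac{31 i \sqrt{7193}}{2} \approx 1314.6 i$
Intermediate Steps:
$b = -450$ ($b = -462 + 12 = -450$)
$P{\left(Y \right)} = Y \left(-1 + Y\right)$
$K = 490$ ($K = \left(-70\right) \left(-7\right) = 490$)
$R = - \frac{3576283}{2}$ ($R = \left(- \frac{1}{2}\right) 3576283 = - \frac{3576283}{2} \approx -1.7881 \cdot 10^{6}$)
$D{\left(X,S \right)} = - \frac{7}{4} + \frac{X}{4} + \frac{X \left(-1 + X\right)}{4}$ ($D{\left(X,S \right)} = - \frac{7}{4} + \frac{X + X \left(-1 + X\right)}{4} = - \frac{7}{4} + \left(\frac{X}{4} + \frac{X \left(-1 + X\right)}{4}\right) = - \frac{7}{4} + \frac{X}{4} + \frac{X \left(-1 + X\right)}{4}$)
$\sqrt{D{\left(K,b \right)} + R} = \sqrt{\left(- \frac{7}{4} + \frac{490^{2}}{4}\right) - \frac{3576283}{2}} = \sqrt{\left(- \frac{7}{4} + \frac{1}{4} \cdot 240100\right) - \frac{3576283}{2}} = \sqrt{\left(- \frac{7}{4} + 60025\right) - \frac{3576283}{2}} = \sqrt{\frac{240093}{4} - \frac{3576283}{2}} = \sqrt{- \frac{6912473}{4}} = \frac{31 i \sqrt{7193}}{2}$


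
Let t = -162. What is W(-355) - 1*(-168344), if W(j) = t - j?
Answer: 168537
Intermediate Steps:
W(j) = -162 - j
W(-355) - 1*(-168344) = (-162 - 1*(-355)) - 1*(-168344) = (-162 + 355) + 168344 = 193 + 168344 = 168537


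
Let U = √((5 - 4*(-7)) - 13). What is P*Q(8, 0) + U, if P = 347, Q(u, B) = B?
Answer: 2*√5 ≈ 4.4721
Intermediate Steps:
U = 2*√5 (U = √((5 + 28) - 13) = √(33 - 13) = √20 = 2*√5 ≈ 4.4721)
P*Q(8, 0) + U = 347*0 + 2*√5 = 0 + 2*√5 = 2*√5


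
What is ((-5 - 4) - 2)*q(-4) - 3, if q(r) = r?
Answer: 41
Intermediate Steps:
((-5 - 4) - 2)*q(-4) - 3 = ((-5 - 4) - 2)*(-4) - 3 = (-9 - 2)*(-4) - 3 = -11*(-4) - 3 = 44 - 3 = 41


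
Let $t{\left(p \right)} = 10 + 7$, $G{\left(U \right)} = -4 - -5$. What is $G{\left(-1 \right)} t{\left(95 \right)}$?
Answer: $17$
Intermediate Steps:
$G{\left(U \right)} = 1$ ($G{\left(U \right)} = -4 + 5 = 1$)
$t{\left(p \right)} = 17$
$G{\left(-1 \right)} t{\left(95 \right)} = 1 \cdot 17 = 17$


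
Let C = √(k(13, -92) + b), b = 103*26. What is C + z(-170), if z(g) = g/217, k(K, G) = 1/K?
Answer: -170/217 + √452595/13 ≈ 50.967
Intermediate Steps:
b = 2678
z(g) = g/217 (z(g) = g*(1/217) = g/217)
C = √452595/13 (C = √(1/13 + 2678) = √(34815/13) = √452595/13 ≈ 51.750)
C + z(-170) = √452595/13 + (1/217)*(-170) = √452595/13 - 170/217 = -170/217 + √452595/13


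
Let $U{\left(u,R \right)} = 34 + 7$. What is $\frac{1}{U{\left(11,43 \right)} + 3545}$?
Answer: $\frac{1}{3586} \approx 0.00027886$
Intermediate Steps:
$U{\left(u,R \right)} = 41$
$\frac{1}{U{\left(11,43 \right)} + 3545} = \frac{1}{41 + 3545} = \frac{1}{3586}$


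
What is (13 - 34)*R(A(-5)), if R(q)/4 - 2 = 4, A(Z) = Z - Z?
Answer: -504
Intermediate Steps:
A(Z) = 0
R(q) = 24 (R(q) = 8 + 4*4 = 8 + 16 = 24)
(13 - 34)*R(A(-5)) = (13 - 34)*24 = -21*24 = -504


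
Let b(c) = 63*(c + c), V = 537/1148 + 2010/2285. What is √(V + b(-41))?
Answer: 9*I*√4387450992169/262318 ≈ 71.865*I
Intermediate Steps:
V = 706905/524636 (V = 537*(1/1148) + 2010*(1/2285) = 537/1148 + 402/457 = 706905/524636 ≈ 1.3474)
b(c) = 126*c (b(c) = 63*(2*c) = 126*c)
√(V + b(-41)) = √(706905/524636 + 126*(-41)) = √(706905/524636 - 5166) = √(-2709562671/524636) = 9*I*√4387450992169/262318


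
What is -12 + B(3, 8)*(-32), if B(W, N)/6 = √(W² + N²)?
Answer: -12 - 192*√73 ≈ -1652.4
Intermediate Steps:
B(W, N) = 6*√(N² + W²) (B(W, N) = 6*√(W² + N²) = 6*√(N² + W²))
-12 + B(3, 8)*(-32) = -12 + (6*√(8² + 3²))*(-32) = -12 + (6*√(64 + 9))*(-32) = -12 + (6*√73)*(-32) = -12 - 192*√73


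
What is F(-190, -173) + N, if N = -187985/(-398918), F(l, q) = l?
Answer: -75606435/398918 ≈ -189.53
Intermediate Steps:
N = 187985/398918 (N = -187985*(-1/398918) = 187985/398918 ≈ 0.47124)
F(-190, -173) + N = -190 + 187985/398918 = -75606435/398918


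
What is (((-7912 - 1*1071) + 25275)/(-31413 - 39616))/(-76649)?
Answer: 16292/5444301821 ≈ 2.9925e-6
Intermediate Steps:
(((-7912 - 1*1071) + 25275)/(-31413 - 39616))/(-76649) = (((-7912 - 1071) + 25275)/(-71029))*(-1/76649) = ((-8983 + 25275)*(-1/71029))*(-1/76649) = (16292*(-1/71029))*(-1/76649) = -16292/71029*(-1/76649) = 16292/5444301821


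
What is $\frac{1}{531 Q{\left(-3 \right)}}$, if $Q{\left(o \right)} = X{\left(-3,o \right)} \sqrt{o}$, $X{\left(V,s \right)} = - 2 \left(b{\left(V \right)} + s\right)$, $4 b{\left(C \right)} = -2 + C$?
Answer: $- \frac{2 i \sqrt{3}}{27081} \approx - 0.00012792 i$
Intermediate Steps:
$b{\left(C \right)} = - \frac{1}{2} + \frac{C}{4}$ ($b{\left(C \right)} = \frac{-2 + C}{4} = - \frac{1}{2} + \frac{C}{4}$)
$X{\left(V,s \right)} = 1 - 2 s - \frac{V}{2}$ ($X{\left(V,s \right)} = - 2 \left(\left(- \frac{1}{2} + \frac{V}{4}\right) + s\right) = - 2 \left(- \frac{1}{2} + s + \frac{V}{4}\right) = 1 - 2 s - \frac{V}{2}$)
$Q{\left(o \right)} = \sqrt{o} \left(\frac{5}{2} - 2 o\right)$ ($Q{\left(o \right)} = \left(1 - 2 o - - \frac{3}{2}\right) \sqrt{o} = \left(1 - 2 o + \frac{3}{2}\right) \sqrt{o} = \left(\frac{5}{2} - 2 o\right) \sqrt{o} = \sqrt{o} \left(\frac{5}{2} - 2 o\right)$)
$\frac{1}{531 Q{\left(-3 \right)}} = \frac{1}{531 \frac{\sqrt{-3} \left(5 - -12\right)}{2}} = \frac{1}{531 \frac{i \sqrt{3} \left(5 + 12\right)}{2}} = \frac{1}{531 \cdot \frac{1}{2} i \sqrt{3} \cdot 17} = \frac{1}{531 \frac{17 i \sqrt{3}}{2}} = \frac{1}{\frac{9027}{2} i \sqrt{3}} = - \frac{2 i \sqrt{3}}{27081}$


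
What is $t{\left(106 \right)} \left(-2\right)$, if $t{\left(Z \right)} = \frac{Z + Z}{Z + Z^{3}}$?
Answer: $- \frac{4}{11237} \approx -0.00035597$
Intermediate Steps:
$t{\left(Z \right)} = \frac{2 Z}{Z + Z^{3}}$
$t{\left(106 \right)} \left(-2\right) = \frac{2}{1 + 106^{2}} \left(-2\right) = \frac{2}{1 + 11236} \left(-2\right) = \frac{2}{11237} \left(-2\right) = - \frac{4}{11237}$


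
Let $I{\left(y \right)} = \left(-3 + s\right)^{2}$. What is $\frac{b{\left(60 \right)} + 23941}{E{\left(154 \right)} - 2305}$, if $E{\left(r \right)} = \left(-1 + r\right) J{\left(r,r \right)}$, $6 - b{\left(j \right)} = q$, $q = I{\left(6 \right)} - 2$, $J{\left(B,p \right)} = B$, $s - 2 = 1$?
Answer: $\frac{23949}{21257} \approx 1.1266$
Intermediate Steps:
$s = 3$ ($s = 2 + 1 = 3$)
$I{\left(y \right)} = 0$ ($I{\left(y \right)} = \left(-3 + 3\right)^{2} = 0^{2} = 0$)
$q = -2$ ($q = 0 - 2 = -2$)
$b{\left(j \right)} = 8$ ($b{\left(j \right)} = 6 - -2 = 6 + 2 = 8$)
$E{\left(r \right)} = r \left(-1 + r\right)$ ($E{\left(r \right)} = \left(-1 + r\right) r = r \left(-1 + r\right)$)
$\frac{b{\left(60 \right)} + 23941}{E{\left(154 \right)} - 2305} = \frac{8 + 23941}{154 \left(-1 + 154\right) - 2305} = \frac{23949}{154 \cdot 153 - 2305} = \frac{23949}{23562 - 2305} = \frac{23949}{21257}$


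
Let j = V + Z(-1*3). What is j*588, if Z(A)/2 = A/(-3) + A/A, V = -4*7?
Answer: -14112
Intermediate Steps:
V = -28
Z(A) = 2 - 2*A/3 (Z(A) = 2*(A/(-3) + A/A) = 2*(A*(-⅓) + 1) = 2*(-A/3 + 1) = 2*(1 - A/3) = 2 - 2*A/3)
j = -24 (j = -28 + (2 - (-2)*3/3) = -28 + (2 - ⅔*(-3)) = -28 + (2 + 2) = -28 + 4 = -24)
j*588 = -24*588 = -14112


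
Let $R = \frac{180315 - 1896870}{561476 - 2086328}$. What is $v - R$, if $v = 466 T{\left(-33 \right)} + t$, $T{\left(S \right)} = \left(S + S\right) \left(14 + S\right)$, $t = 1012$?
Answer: $\frac{297536682599}{508284} \approx 5.8538 \cdot 10^{5}$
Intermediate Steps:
$T{\left(S \right)} = 2 S \left(14 + S\right)$
$R = \frac{572185}{508284}$ ($R = - \frac{1716555}{-1524852} = \left(-1716555\right) \left(- \frac{1}{1524852}\right) = \frac{572185}{508284} \approx 1.1257$)
$v = 585376$ ($v = 466 \cdot 2 \left(-33\right) \left(14 - 33\right) + 1012 = 466 \cdot 2 \left(-33\right) \left(-19\right) + 1012 = 466 \cdot 1254 + 1012 = 584364 + 1012 = 585376$)
$v - R = 585376 - \frac{572185}{508284} = \frac{297536682599}{508284}$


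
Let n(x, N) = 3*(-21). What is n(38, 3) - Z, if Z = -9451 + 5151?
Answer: 4237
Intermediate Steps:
n(x, N) = -63
Z = -4300
n(38, 3) - Z = -63 - 1*(-4300) = -63 + 4300 = 4237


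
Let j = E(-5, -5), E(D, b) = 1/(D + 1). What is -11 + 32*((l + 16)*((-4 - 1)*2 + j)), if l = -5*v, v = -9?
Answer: -20019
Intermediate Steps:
E(D, b) = 1/(1 + D)
j = -¼ (j = 1/(1 - 5) = 1/(-4) = -¼ ≈ -0.25000)
l = 45 (l = -5*(-9) = 45)
-11 + 32*((l + 16)*((-4 - 1)*2 + j)) = -11 + 32*((45 + 16)*((-4 - 1)*2 - ¼)) = -11 + 32*(61*(-5*2 - ¼)) = -11 + 32*(61*(-10 - ¼)) = -11 + 32*(61*(-41/4)) = -11 + 32*(-2501/4) = -11 - 20008 = -20019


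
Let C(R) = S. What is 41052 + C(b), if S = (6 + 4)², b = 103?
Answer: 41152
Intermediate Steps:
S = 100 (S = 10² = 100)
C(R) = 100
41052 + C(b) = 41052 + 100 = 41152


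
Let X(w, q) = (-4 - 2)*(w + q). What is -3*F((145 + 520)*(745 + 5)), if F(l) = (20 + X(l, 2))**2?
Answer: -26865025110192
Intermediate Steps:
X(w, q) = -6*q - 6*w (X(w, q) = -6*(q + w) = -6*q - 6*w)
F(l) = (8 - 6*l)**2 (F(l) = (20 + (-6*2 - 6*l))**2 = (20 + (-12 - 6*l))**2 = (8 - 6*l)**2)
-3*F((145 + 520)*(745 + 5)) = -12*(-4 + 3*((145 + 520)*(745 + 5)))**2 = -12*(-4 + 3*(665*750))**2 = -12*(-4 + 3*498750)**2 = -12*(-4 + 1496250)**2 = -12*1496246**2 = -12*2238752092516 = -3*8955008370064 = -26865025110192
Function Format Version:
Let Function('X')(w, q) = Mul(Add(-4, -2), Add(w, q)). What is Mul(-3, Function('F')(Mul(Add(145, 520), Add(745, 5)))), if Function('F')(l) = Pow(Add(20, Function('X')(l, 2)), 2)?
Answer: -26865025110192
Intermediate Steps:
Function('X')(w, q) = Add(Mul(-6, q), Mul(-6, w)) (Function('X')(w, q) = Mul(-6, Add(q, w)) = Add(Mul(-6, q), Mul(-6, w)))
Function('F')(l) = Pow(Add(8, Mul(-6, l)), 2) (Function('F')(l) = Pow(Add(20, Add(Mul(-6, 2), Mul(-6, l))), 2) = Pow(Add(20, Add(-12, Mul(-6, l))), 2) = Pow(Add(8, Mul(-6, l)), 2))
Mul(-3, Function('F')(Mul(Add(145, 520), Add(745, 5)))) = Mul(-3, Mul(4, Pow(Add(-4, Mul(3, Mul(Add(145, 520), Add(745, 5)))), 2))) = Mul(-3, Mul(4, Pow(Add(-4, Mul(3, Mul(665, 750))), 2))) = Mul(-3, Mul(4, Pow(Add(-4, Mul(3, 498750)), 2))) = Mul(-3, Mul(4, Pow(Add(-4, 1496250), 2))) = Mul(-3, Mul(4, Pow(1496246, 2))) = Mul(-3, Mul(4, 2238752092516)) = Mul(-3, 8955008370064) = -26865025110192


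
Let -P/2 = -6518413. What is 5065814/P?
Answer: 2532907/6518413 ≈ 0.38858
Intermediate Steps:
P = 13036826 (P = -2*(-6518413) = 13036826)
5065814/P = 5065814/13036826 = 5065814*(1/13036826) = 2532907/6518413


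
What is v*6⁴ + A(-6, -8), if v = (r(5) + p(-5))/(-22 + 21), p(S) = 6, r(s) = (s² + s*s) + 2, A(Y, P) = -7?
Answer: -75175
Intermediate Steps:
r(s) = 2 + 2*s² (r(s) = (s² + s²) + 2 = 2*s² + 2 = 2 + 2*s²)
v = -58 (v = ((2 + 2*5²) + 6)/(-22 + 21) = ((2 + 2*25) + 6)/(-1) = ((2 + 50) + 6)*(-1) = (52 + 6)*(-1) = 58*(-1) = -58)
v*6⁴ + A(-6, -8) = -58*6⁴ - 7 = -58*1296 - 7 = -75168 - 7 = -75175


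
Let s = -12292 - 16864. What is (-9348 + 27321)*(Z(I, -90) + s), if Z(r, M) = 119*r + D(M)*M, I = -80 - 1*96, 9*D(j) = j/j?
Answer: -900627030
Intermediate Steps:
D(j) = 1/9 (D(j) = (j/j)/9 = (1/9)*1 = 1/9)
s = -29156
I = -176 (I = -80 - 96 = -176)
Z(r, M) = 119*r + M/9
(-9348 + 27321)*(Z(I, -90) + s) = (-9348 + 27321)*((119*(-176) + (1/9)*(-90)) - 29156) = 17973*((-20944 - 10) - 29156) = 17973*(-20954 - 29156) = 17973*(-50110) = -900627030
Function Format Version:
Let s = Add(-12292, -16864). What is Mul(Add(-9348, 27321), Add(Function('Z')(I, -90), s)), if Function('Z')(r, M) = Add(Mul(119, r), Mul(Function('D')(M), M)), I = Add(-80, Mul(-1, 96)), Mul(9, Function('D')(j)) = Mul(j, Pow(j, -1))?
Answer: -900627030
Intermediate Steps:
Function('D')(j) = Rational(1, 9) (Function('D')(j) = Mul(Rational(1, 9), Mul(j, Pow(j, -1))) = Mul(Rational(1, 9), 1) = Rational(1, 9))
s = -29156
I = -176 (I = Add(-80, -96) = -176)
Function('Z')(r, M) = Add(Mul(119, r), Mul(Rational(1, 9), M))
Mul(Add(-9348, 27321), Add(Function('Z')(I, -90), s)) = Mul(Add(-9348, 27321), Add(Add(Mul(119, -176), Mul(Rational(1, 9), -90)), -29156)) = Mul(17973, Add(Add(-20944, -10), -29156)) = Mul(17973, Add(-20954, -29156)) = Mul(17973, -50110) = -900627030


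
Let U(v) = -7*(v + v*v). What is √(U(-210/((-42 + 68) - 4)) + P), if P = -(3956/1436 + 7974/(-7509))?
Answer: 5*I*√2238058976972671/9884347 ≈ 23.931*I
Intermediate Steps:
P = -1521245/898577 (P = -(3956*(1/1436) + 7974*(-1/7509)) = -(989/359 - 2658/2503) = -1*1521245/898577 = -1521245/898577 ≈ -1.6929)
U(v) = -7*v - 7*v² (U(v) = -7*(v + v²) = -7*v - 7*v²)
√(U(-210/((-42 + 68) - 4)) + P) = √(-7*(-210/((-42 + 68) - 4))*(1 - 210/((-42 + 68) - 4)) - 1521245/898577) = √(-7*(-210/(26 - 4))*(1 - 210/(26 - 4)) - 1521245/898577) = √(-7*(-210/22)*(1 - 210/22) - 1521245/898577) = √(-7*(-210*1/22)*(1 - 210*1/22) - 1521245/898577) = √(-7*(-105/11)*(1 - 105/11) - 1521245/898577) = √(-7*(-105/11)*(-94/11) - 1521245/898577) = √(-69090/121 - 1521245/898577) = √(-62266755575/108727817) = 5*I*√2238058976972671/9884347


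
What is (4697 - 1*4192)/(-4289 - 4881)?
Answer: -101/1834 ≈ -0.055071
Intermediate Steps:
(4697 - 1*4192)/(-4289 - 4881) = (4697 - 4192)/(-9170) = 505*(-1/9170) = -101/1834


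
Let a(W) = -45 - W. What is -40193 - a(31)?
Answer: -40117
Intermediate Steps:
-40193 - a(31) = -40193 - (-45 - 1*31) = -40193 - (-45 - 31) = -40193 - 1*(-76) = -40193 + 76 = -40117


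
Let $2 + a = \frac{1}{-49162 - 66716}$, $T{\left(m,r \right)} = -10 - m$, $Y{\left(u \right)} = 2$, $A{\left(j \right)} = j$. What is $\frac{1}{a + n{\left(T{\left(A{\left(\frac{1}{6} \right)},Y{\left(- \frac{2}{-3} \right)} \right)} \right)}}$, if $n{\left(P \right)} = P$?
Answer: $- \frac{19313}{234975} \approx -0.082192$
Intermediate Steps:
$a = - \frac{231757}{115878}$ ($a = -2 + \frac{1}{-49162 - 66716} = -2 + \frac{1}{-115878} = -2 - \frac{1}{115878} = - \frac{231757}{115878} \approx -2.0$)
$\frac{1}{a + n{\left(T{\left(A{\left(\frac{1}{6} \right)},Y{\left(- \frac{2}{-3} \right)} \right)} \right)}} = \frac{1}{- \frac{231757}{115878} - \frac{61}{6}} = \frac{1}{- \frac{234975}{19313}} = - \frac{19313}{234975}$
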